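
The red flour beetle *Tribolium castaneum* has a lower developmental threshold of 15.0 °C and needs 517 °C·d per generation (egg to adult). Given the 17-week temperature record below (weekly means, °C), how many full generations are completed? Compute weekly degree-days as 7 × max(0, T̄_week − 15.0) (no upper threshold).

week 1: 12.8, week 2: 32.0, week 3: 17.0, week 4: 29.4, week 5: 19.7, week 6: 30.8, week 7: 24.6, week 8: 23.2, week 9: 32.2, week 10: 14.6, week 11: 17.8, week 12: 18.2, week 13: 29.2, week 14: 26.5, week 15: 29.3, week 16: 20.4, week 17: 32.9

Weekly DD (7 × max(0, T̄ − 15.0)): 0.0, 119.0, 14.0, 100.8, 32.9, 110.6, 67.2, 57.4, 120.4, 0.0, 19.6, 22.4, 99.4, 80.5, 100.1, 37.8, 125.3.
Season total = 1107.4 DD.
Complete generations = ⌊1107.4 / 517⌋ = 2.

2 generations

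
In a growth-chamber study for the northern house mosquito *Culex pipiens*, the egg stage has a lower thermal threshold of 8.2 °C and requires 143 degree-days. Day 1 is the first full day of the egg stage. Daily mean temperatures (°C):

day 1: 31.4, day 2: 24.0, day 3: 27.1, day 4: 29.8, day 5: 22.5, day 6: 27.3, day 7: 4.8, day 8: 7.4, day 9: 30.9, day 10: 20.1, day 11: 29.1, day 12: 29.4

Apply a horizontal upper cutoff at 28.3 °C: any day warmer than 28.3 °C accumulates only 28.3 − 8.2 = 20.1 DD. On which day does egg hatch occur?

Daily DD above 8.2 °C (capped at 20.1): 20.1, 15.8, 18.9, 20.1, 14.3, 19.1, 0.0, 0.0, 20.1, 11.9, 20.1, 20.1.
Cumulative: 20.1, 35.9, 54.8, 74.9, 89.2, 108.3, 108.3, 108.3, 128.4, 140.3, 160.4, 180.5.
The total first reaches 143 DD on day 11.

day 11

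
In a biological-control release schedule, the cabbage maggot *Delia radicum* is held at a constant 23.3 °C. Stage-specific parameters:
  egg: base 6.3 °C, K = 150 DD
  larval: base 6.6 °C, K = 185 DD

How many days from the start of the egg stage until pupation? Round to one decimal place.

19.9 days

egg: 150 / (23.3 − 6.3) = 150 / 17.0 = 8.824 d.
larval: 185 / (23.3 − 6.6) = 185 / 16.7 = 11.078 d.
Sum = 19.901 ≈ 19.9 days.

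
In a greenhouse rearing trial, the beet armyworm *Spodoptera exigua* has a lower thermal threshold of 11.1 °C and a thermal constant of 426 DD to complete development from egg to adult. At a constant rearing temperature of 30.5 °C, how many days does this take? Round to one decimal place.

Daily accumulation = 30.5 − 11.1 = 19.4 DD/day.
Duration = 426 / 19.4 = 21.959 ≈ 22.0 days.

22.0 days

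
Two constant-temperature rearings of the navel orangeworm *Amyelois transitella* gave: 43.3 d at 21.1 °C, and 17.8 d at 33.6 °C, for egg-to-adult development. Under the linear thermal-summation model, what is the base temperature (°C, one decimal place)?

Linear rate model ⇒ the product D·(T − T_b) is constant across temperatures.
43.3·(21.1 − T_b) = 17.8·(33.6 − T_b)
T_b = (43.3·21.1 − 17.8·33.6) / (43.3 − 17.8) = 315.55 / 25.5 = 12.375 °C ≈ 12.4 °C.

12.4 °C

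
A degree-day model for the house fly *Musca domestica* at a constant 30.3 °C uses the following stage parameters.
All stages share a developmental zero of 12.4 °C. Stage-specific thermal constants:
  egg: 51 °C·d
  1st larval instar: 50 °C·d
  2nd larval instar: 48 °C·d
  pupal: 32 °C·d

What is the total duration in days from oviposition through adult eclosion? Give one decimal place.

Daily accumulation at 30.3 °C = 30.3 − 12.4 = 17.9 DD/day.
Total K = 51 + 50 + 48 + 32 = 181 DD.
Total duration = 181 / 17.9 = 10.112 ≈ 10.1 days.

10.1 days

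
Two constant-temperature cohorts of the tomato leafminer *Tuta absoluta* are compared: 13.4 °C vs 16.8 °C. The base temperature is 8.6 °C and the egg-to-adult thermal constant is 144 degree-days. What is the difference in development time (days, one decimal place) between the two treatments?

At 13.4 °C: 144 / (13.4 − 8.6) = 144 / 4.8 = 30.000 d.
At 16.8 °C: 144 / (16.8 − 8.6) = 144 / 8.2 = 17.561 d.
Difference = |30.000 − 17.561| = 12.439 ≈ 12.4 days.

12.4 days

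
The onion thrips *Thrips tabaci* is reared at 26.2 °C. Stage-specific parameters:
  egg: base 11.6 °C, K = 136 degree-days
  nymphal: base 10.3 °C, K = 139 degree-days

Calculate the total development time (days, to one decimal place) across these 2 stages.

18.1 days

egg: 136 / (26.2 − 11.6) = 136 / 14.6 = 9.315 d.
nymphal: 139 / (26.2 − 10.3) = 139 / 15.9 = 8.742 d.
Sum = 18.057 ≈ 18.1 days.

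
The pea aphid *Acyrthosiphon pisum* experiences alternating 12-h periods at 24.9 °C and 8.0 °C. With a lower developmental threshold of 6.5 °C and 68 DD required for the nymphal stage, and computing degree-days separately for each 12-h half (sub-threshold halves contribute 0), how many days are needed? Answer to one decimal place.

6.8 days

Day half: max(0, 24.9 − 6.5) × 0.5 = 18.4 × 0.5 = 9.20 DD.
Night half: max(0, 8.0 − 6.5) × 0.5 = 1.5 × 0.5 = 0.75 DD.
Per 24 h: 9.95 DD/day.
Duration = 68 / 9.95 = 6.834 ≈ 6.8 days.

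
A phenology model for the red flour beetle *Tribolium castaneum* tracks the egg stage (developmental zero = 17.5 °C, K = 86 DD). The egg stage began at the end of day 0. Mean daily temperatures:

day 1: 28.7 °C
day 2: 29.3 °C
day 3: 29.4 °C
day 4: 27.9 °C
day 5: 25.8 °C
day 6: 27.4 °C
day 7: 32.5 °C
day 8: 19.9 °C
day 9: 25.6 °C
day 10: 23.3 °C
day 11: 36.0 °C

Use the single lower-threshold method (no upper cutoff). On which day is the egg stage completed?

day 9

Daily DD above 17.5 °C: 11.2, 11.8, 11.9, 10.4, 8.3, 9.9, 15.0, 2.4, 8.1, 5.8, 18.5.
Cumulative: 11.2, 23.0, 34.9, 45.3, 53.6, 63.5, 78.5, 80.9, 89.0, 94.8, 113.3.
The total first reaches 86 DD on day 9.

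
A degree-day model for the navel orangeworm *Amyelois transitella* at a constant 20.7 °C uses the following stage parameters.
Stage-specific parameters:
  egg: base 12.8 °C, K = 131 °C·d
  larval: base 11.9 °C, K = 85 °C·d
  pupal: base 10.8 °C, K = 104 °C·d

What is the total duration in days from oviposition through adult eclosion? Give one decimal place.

egg: 131 / (20.7 − 12.8) = 131 / 7.9 = 16.582 d.
larval: 85 / (20.7 − 11.9) = 85 / 8.8 = 9.659 d.
pupal: 104 / (20.7 − 10.8) = 104 / 9.9 = 10.505 d.
Sum = 36.746 ≈ 36.7 days.

36.7 days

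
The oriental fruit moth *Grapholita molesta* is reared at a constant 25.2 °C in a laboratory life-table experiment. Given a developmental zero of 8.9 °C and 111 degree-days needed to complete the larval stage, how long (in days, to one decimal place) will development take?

6.8 days

Daily accumulation = 25.2 − 8.9 = 16.3 DD/day.
Duration = 111 / 16.3 = 6.810 ≈ 6.8 days.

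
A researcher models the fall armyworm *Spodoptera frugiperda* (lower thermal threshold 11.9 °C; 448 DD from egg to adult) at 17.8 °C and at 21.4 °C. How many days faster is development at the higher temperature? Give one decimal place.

At 17.8 °C: 448 / (17.8 − 11.9) = 448 / 5.9 = 75.932 d.
At 21.4 °C: 448 / (21.4 − 11.9) = 448 / 9.5 = 47.158 d.
Difference = |75.932 − 47.158| = 28.774 ≈ 28.8 days.

28.8 days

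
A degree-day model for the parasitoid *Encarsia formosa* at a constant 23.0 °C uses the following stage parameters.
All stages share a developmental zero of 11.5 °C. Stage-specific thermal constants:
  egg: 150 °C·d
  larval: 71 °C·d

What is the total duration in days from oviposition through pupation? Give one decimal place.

Daily accumulation at 23.0 °C = 23.0 − 11.5 = 11.5 DD/day.
Total K = 150 + 71 = 221 DD.
Total duration = 221 / 11.5 = 19.217 ≈ 19.2 days.

19.2 days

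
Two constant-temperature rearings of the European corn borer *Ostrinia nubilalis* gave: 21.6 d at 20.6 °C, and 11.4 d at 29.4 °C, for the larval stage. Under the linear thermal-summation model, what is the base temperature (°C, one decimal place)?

10.8 °C

Under the model K = D·(T − T_b), so D₁·(T₁ − T_b) = D₂·(T₂ − T_b).
21.6·(20.6 − T_b) = 11.4·(29.4 − T_b)
T_b = (21.6·20.6 − 11.4·29.4) / (21.6 − 11.4) = 109.80 / 10.2 = 10.765 °C ≈ 10.8 °C.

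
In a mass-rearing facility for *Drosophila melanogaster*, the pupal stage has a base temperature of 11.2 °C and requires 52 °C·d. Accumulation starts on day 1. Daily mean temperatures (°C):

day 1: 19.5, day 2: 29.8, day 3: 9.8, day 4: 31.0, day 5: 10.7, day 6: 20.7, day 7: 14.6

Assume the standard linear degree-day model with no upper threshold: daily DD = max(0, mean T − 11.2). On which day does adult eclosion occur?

day 6

Daily DD above 11.2 °C: 8.3, 18.6, 0.0, 19.8, 0.0, 9.5, 3.4.
Cumulative: 8.3, 26.9, 26.9, 46.7, 46.7, 56.2, 59.6.
The total first reaches 52 DD on day 6.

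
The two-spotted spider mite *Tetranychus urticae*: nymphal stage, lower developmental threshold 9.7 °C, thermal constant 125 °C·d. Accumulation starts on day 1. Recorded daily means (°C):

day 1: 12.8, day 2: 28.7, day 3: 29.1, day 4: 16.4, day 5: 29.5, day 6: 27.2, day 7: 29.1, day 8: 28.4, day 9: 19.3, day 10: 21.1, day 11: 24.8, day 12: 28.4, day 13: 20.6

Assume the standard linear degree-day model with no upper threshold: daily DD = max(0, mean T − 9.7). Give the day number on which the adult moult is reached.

Daily DD above 9.7 °C: 3.1, 19.0, 19.4, 6.7, 19.8, 17.5, 19.4, 18.7, 9.6, 11.4, 15.1, 18.7, 10.9.
Cumulative: 3.1, 22.1, 41.5, 48.2, 68.0, 85.5, 104.9, 123.6, 133.2, 144.6, 159.7, 178.4, 189.3.
The total first reaches 125 DD on day 9.

day 9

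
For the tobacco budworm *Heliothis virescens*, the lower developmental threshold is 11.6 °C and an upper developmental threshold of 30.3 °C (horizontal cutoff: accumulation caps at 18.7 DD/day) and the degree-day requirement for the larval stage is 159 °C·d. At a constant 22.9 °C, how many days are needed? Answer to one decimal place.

14.1 days

Daily accumulation = 22.9 − 11.6 = 11.3 DD/day.
Duration = 159 / 11.3 = 14.071 ≈ 14.1 days.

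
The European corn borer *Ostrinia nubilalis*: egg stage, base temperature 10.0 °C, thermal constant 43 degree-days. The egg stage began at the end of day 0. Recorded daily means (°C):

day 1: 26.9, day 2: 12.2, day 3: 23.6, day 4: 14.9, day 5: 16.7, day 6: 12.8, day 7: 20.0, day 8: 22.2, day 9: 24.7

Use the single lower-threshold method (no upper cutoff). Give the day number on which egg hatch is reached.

day 5

Daily DD above 10.0 °C: 16.9, 2.2, 13.6, 4.9, 6.7, 2.8, 10.0, 12.2, 14.7.
Cumulative: 16.9, 19.1, 32.7, 37.6, 44.3, 47.1, 57.1, 69.3, 84.0.
The total first reaches 43 DD on day 5.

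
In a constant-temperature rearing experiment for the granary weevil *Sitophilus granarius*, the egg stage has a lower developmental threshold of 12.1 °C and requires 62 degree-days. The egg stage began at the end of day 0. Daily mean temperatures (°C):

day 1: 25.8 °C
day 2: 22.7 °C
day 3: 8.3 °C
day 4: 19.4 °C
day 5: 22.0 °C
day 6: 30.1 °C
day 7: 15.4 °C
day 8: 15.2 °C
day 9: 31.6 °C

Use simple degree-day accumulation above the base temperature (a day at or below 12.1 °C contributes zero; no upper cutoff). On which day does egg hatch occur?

day 7

Daily DD above 12.1 °C: 13.7, 10.6, 0.0, 7.3, 9.9, 18.0, 3.3, 3.1, 19.5.
Cumulative: 13.7, 24.3, 24.3, 31.6, 41.5, 59.5, 62.8, 65.9, 85.4.
The total first reaches 62 DD on day 7.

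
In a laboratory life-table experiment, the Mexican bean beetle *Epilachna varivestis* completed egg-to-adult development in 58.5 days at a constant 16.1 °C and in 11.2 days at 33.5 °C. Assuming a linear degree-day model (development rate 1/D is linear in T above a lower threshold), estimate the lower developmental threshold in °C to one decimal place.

Linear rate model ⇒ the product D·(T − T_b) is constant across temperatures.
58.5·(16.1 − T_b) = 11.2·(33.5 − T_b)
T_b = (58.5·16.1 − 11.2·33.5) / (58.5 − 11.2) = 566.65 / 47.3 = 11.980 °C ≈ 12.0 °C.

12.0 °C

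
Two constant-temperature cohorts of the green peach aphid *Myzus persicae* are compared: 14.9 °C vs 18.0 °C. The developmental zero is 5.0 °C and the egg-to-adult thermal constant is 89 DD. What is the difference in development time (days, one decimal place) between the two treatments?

At 14.9 °C: 89 / (14.9 − 5.0) = 89 / 9.9 = 8.990 d.
At 18.0 °C: 89 / (18.0 − 5.0) = 89 / 13.0 = 6.846 d.
Difference = |8.990 − 6.846| = 2.144 ≈ 2.1 days.

2.1 days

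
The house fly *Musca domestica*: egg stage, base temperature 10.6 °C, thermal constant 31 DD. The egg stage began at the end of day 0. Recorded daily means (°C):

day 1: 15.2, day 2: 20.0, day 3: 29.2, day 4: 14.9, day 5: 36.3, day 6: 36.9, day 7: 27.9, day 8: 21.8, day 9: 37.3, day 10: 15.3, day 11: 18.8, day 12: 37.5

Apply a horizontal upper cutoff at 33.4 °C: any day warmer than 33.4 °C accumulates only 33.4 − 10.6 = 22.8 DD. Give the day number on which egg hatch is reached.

day 3

Daily DD above 10.6 °C (capped at 22.8): 4.6, 9.4, 18.6, 4.3, 22.8, 22.8, 17.3, 11.2, 22.8, 4.7, 8.2, 22.8.
Cumulative: 4.6, 14.0, 32.6, 36.9, 59.7, 82.5, 99.8, 111.0, 133.8, 138.5, 146.7, 169.5.
The total first reaches 31 DD on day 3.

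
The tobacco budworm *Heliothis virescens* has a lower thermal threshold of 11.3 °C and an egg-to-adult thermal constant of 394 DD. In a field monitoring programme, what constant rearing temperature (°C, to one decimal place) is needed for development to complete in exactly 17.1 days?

34.3 °C

Required daily accumulation = 394 / 17.1 = 23.041 DD/day.
T = T_base + 23.041 = 11.3 + 23.041 = 34.341 ≈ 34.3 °C.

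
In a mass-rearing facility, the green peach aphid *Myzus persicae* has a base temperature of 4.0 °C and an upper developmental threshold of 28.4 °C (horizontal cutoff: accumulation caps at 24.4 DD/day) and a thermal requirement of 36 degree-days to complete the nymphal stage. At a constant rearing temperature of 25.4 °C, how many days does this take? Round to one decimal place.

Daily accumulation = 25.4 − 4.0 = 21.4 DD/day.
Duration = 36 / 21.4 = 1.682 ≈ 1.7 days.

1.7 days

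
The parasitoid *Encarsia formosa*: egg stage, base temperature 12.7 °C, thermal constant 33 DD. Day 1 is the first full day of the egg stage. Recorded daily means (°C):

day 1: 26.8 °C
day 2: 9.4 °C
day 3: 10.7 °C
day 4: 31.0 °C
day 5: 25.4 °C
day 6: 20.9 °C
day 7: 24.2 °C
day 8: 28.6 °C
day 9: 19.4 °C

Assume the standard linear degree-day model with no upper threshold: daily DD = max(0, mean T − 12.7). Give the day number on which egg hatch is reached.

day 5

Daily DD above 12.7 °C: 14.1, 0.0, 0.0, 18.3, 12.7, 8.2, 11.5, 15.9, 6.7.
Cumulative: 14.1, 14.1, 14.1, 32.4, 45.1, 53.3, 64.8, 80.7, 87.4.
The total first reaches 33 DD on day 5.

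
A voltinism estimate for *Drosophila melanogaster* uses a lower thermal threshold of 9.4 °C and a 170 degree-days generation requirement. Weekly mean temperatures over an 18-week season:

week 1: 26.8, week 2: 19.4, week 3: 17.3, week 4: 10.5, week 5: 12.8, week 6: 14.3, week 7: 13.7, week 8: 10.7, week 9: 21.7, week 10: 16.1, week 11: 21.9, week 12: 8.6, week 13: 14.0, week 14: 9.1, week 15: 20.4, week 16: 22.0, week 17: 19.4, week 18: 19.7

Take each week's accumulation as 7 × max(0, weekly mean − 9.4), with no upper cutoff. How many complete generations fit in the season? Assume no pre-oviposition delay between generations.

5 generations

Weekly DD (7 × max(0, T̄ − 9.4)): 121.8, 70.0, 55.3, 7.7, 23.8, 34.3, 30.1, 9.1, 86.1, 46.9, 87.5, 0.0, 32.2, 0.0, 77.0, 88.2, 70.0, 72.1.
Season total = 912.1 DD.
Complete generations = ⌊912.1 / 170⌋ = 5.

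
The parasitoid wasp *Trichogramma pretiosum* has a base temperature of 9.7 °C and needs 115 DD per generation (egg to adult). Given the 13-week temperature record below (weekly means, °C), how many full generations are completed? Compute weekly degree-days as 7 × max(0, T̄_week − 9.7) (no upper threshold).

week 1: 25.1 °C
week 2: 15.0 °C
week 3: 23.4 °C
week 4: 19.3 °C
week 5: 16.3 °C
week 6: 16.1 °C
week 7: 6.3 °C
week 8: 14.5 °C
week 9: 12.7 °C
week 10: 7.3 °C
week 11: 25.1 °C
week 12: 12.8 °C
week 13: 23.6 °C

Weekly DD (7 × max(0, T̄ − 9.7)): 107.8, 37.1, 95.9, 67.2, 46.2, 44.8, 0.0, 33.6, 21.0, 0.0, 107.8, 21.7, 97.3.
Season total = 680.4 DD.
Complete generations = ⌊680.4 / 115⌋ = 5.

5 generations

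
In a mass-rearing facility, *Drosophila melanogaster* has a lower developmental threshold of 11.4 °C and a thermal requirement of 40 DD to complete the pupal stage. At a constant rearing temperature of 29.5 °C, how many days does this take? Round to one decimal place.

Daily accumulation = 29.5 − 11.4 = 18.1 DD/day.
Duration = 40 / 18.1 = 2.210 ≈ 2.2 days.

2.2 days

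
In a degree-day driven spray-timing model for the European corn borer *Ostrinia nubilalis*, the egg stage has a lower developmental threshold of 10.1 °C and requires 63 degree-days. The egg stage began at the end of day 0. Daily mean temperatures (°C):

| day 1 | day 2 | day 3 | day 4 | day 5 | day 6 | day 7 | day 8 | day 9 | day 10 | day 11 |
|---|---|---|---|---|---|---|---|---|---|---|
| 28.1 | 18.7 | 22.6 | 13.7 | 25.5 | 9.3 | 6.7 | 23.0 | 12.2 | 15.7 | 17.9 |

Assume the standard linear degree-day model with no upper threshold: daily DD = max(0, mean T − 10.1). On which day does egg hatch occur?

Daily DD above 10.1 °C: 18.0, 8.6, 12.5, 3.6, 15.4, 0.0, 0.0, 12.9, 2.1, 5.6, 7.8.
Cumulative: 18.0, 26.6, 39.1, 42.7, 58.1, 58.1, 58.1, 71.0, 73.1, 78.7, 86.5.
The total first reaches 63 DD on day 8.

day 8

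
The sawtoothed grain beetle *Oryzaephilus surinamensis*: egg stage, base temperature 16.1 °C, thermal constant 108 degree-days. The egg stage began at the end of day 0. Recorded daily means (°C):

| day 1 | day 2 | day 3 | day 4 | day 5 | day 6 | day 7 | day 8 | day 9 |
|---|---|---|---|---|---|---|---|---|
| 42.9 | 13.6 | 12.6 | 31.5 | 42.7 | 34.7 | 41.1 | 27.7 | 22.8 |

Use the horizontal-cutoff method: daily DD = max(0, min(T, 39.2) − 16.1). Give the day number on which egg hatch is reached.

day 8

Daily DD above 16.1 °C (capped at 23.1): 23.1, 0.0, 0.0, 15.4, 23.1, 18.6, 23.1, 11.6, 6.7.
Cumulative: 23.1, 23.1, 23.1, 38.5, 61.6, 80.2, 103.3, 114.9, 121.6.
The total first reaches 108 DD on day 8.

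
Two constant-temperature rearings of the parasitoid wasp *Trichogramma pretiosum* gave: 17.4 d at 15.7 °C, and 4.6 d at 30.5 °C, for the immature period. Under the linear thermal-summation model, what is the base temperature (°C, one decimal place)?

10.4 °C

Equal thermal constants: D₁(T₁ − T_b) = D₂(T₂ − T_b).
17.4·(15.7 − T_b) = 4.6·(30.5 − T_b)
T_b = (17.4·15.7 − 4.6·30.5) / (17.4 − 4.6) = 132.88 / 12.8 = 10.381 °C ≈ 10.4 °C.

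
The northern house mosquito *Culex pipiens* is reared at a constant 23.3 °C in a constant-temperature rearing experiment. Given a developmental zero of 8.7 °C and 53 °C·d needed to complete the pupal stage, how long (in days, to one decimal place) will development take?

3.6 days

Daily accumulation = 23.3 − 8.7 = 14.6 DD/day.
Duration = 53 / 14.6 = 3.630 ≈ 3.6 days.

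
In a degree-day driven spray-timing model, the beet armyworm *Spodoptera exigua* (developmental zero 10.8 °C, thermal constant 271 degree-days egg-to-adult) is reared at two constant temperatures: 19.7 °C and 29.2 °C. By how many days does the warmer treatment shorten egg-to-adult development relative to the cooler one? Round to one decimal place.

At 19.7 °C: 271 / (19.7 − 10.8) = 271 / 8.9 = 30.449 d.
At 29.2 °C: 271 / (29.2 − 10.8) = 271 / 18.4 = 14.728 d.
Difference = |30.449 − 14.728| = 15.721 ≈ 15.7 days.

15.7 days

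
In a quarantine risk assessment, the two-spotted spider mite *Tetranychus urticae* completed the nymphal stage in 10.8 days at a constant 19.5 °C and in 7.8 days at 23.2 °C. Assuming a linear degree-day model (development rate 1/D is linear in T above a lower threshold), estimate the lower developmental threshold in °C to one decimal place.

9.9 °C

Linear rate model ⇒ the product D·(T − T_b) is constant across temperatures.
10.8·(19.5 − T_b) = 7.8·(23.2 − T_b)
T_b = (10.8·19.5 − 7.8·23.2) / (10.8 − 7.8) = 29.64 / 3.0 = 9.880 °C ≈ 9.9 °C.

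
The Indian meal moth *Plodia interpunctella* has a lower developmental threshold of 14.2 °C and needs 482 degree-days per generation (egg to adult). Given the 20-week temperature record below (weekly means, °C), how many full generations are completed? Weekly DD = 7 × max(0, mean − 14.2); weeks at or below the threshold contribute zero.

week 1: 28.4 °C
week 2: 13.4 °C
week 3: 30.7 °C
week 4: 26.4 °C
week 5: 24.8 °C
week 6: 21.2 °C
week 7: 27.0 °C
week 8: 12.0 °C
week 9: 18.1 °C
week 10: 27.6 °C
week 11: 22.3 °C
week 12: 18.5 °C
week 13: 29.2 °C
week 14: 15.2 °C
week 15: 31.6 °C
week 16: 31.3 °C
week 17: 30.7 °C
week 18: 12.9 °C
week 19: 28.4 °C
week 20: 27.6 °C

Weekly DD (7 × max(0, T̄ − 14.2)): 99.4, 0.0, 115.5, 85.4, 74.2, 49.0, 89.6, 0.0, 27.3, 93.8, 56.7, 30.1, 105.0, 7.0, 121.8, 119.7, 115.5, 0.0, 99.4, 93.8.
Season total = 1383.2 DD.
Complete generations = ⌊1383.2 / 482⌋ = 2.

2 generations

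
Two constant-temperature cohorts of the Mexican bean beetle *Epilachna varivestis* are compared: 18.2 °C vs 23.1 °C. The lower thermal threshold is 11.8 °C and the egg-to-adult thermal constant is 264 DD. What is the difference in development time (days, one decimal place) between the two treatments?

At 18.2 °C: 264 / (18.2 − 11.8) = 264 / 6.4 = 41.250 d.
At 23.1 °C: 264 / (23.1 − 11.8) = 264 / 11.3 = 23.363 d.
Difference = |41.250 − 23.363| = 17.887 ≈ 17.9 days.

17.9 days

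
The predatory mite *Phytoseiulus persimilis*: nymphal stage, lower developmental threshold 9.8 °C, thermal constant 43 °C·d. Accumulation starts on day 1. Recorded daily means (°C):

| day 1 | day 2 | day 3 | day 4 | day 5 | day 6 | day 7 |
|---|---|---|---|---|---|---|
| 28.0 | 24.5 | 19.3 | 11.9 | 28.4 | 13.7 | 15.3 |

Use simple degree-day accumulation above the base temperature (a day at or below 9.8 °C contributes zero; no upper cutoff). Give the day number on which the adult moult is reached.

day 4

Daily DD above 9.8 °C: 18.2, 14.7, 9.5, 2.1, 18.6, 3.9, 5.5.
Cumulative: 18.2, 32.9, 42.4, 44.5, 63.1, 67.0, 72.5.
The total first reaches 43 DD on day 4.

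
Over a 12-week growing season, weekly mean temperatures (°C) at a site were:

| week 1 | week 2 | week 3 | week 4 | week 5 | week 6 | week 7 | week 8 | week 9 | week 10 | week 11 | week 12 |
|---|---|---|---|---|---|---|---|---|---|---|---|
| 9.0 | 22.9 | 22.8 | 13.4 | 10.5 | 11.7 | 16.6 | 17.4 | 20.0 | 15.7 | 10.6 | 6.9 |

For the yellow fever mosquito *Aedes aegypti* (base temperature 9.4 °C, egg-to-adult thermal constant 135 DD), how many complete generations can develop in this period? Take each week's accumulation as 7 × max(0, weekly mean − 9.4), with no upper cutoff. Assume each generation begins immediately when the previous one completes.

3 generations

Weekly DD (7 × max(0, T̄ − 9.4)): 0.0, 94.5, 93.8, 28.0, 7.7, 16.1, 50.4, 56.0, 74.2, 44.1, 8.4, 0.0.
Season total = 473.2 DD.
Complete generations = ⌊473.2 / 135⌋ = 3.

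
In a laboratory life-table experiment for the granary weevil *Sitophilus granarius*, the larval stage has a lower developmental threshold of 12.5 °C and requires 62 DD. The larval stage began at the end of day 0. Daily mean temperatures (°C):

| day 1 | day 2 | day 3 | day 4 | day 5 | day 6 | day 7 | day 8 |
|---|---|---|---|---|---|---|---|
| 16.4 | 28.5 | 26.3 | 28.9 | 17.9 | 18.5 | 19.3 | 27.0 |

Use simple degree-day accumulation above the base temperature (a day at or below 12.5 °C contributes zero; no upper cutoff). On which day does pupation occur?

day 7

Daily DD above 12.5 °C: 3.9, 16.0, 13.8, 16.4, 5.4, 6.0, 6.8, 14.5.
Cumulative: 3.9, 19.9, 33.7, 50.1, 55.5, 61.5, 68.3, 82.8.
The total first reaches 62 DD on day 7.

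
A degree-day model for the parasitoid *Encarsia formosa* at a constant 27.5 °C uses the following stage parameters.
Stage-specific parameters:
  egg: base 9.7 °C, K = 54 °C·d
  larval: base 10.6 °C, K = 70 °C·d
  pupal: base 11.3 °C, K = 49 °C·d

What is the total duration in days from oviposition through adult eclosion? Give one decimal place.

egg: 54 / (27.5 − 9.7) = 54 / 17.8 = 3.034 d.
larval: 70 / (27.5 − 10.6) = 70 / 16.9 = 4.142 d.
pupal: 49 / (27.5 − 11.3) = 49 / 16.2 = 3.025 d.
Sum = 10.200 ≈ 10.2 days.

10.2 days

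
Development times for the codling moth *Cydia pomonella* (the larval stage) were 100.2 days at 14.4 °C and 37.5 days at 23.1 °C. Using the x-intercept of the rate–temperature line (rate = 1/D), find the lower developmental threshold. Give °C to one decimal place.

9.2 °C

Equal thermal constants: D₁(T₁ − T_b) = D₂(T₂ − T_b).
100.2·(14.4 − T_b) = 37.5·(23.1 − T_b)
T_b = (100.2·14.4 − 37.5·23.1) / (100.2 − 37.5) = 576.63 / 62.7 = 9.197 °C ≈ 9.2 °C.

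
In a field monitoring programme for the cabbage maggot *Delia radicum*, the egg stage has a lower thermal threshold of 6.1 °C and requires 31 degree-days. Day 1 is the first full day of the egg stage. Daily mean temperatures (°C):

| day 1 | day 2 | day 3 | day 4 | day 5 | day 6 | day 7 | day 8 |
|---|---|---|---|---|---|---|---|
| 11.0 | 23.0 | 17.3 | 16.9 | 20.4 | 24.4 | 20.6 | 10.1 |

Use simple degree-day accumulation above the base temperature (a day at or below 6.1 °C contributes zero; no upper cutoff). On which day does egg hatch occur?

day 3

Daily DD above 6.1 °C: 4.9, 16.9, 11.2, 10.8, 14.3, 18.3, 14.5, 4.0.
Cumulative: 4.9, 21.8, 33.0, 43.8, 58.1, 76.4, 90.9, 94.9.
The total first reaches 31 DD on day 3.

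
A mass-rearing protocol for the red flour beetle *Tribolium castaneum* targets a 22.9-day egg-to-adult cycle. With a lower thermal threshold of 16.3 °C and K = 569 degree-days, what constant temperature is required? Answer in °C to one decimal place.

Required daily accumulation = 569 / 22.9 = 24.847 DD/day.
T = T_base + 24.847 = 16.3 + 24.847 = 41.147 ≈ 41.1 °C.

41.1 °C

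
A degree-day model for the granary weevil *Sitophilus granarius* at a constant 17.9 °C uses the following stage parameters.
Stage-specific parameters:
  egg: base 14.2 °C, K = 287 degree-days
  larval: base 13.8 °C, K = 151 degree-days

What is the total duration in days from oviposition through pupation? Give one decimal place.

egg: 287 / (17.9 − 14.2) = 287 / 3.7 = 77.568 d.
larval: 151 / (17.9 − 13.8) = 151 / 4.1 = 36.829 d.
Sum = 114.397 ≈ 114.4 days.

114.4 days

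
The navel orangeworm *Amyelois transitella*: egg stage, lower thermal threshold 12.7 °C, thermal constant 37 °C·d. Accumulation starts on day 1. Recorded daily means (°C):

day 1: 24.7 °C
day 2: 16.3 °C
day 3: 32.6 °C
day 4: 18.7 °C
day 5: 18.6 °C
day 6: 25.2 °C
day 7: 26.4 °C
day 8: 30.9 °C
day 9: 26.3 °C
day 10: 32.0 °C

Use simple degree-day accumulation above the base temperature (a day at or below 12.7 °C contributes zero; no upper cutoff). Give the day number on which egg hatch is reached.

Daily DD above 12.7 °C: 12.0, 3.6, 19.9, 6.0, 5.9, 12.5, 13.7, 18.2, 13.6, 19.3.
Cumulative: 12.0, 15.6, 35.5, 41.5, 47.4, 59.9, 73.6, 91.8, 105.4, 124.7.
The total first reaches 37 DD on day 4.

day 4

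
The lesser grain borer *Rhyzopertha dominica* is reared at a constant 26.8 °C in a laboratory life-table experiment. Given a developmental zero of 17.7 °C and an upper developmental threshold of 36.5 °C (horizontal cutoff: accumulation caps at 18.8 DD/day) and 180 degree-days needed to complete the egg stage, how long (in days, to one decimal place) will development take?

19.8 days

Daily accumulation = 26.8 − 17.7 = 9.1 DD/day.
Duration = 180 / 9.1 = 19.780 ≈ 19.8 days.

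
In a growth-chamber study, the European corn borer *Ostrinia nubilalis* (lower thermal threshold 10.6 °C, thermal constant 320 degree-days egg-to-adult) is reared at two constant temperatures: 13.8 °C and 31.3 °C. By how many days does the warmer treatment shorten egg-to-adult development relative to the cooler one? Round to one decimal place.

84.5 days

At 13.8 °C: 320 / (13.8 − 10.6) = 320 / 3.2 = 100.000 d.
At 31.3 °C: 320 / (31.3 − 10.6) = 320 / 20.7 = 15.459 d.
Difference = |100.000 − 15.459| = 84.541 ≈ 84.5 days.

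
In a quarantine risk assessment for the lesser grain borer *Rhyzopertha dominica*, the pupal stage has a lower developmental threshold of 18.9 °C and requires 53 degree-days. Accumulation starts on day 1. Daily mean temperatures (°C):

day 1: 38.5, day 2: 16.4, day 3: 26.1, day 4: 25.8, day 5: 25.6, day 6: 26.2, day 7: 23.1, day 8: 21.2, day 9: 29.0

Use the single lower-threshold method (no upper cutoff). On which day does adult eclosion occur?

Daily DD above 18.9 °C: 19.6, 0.0, 7.2, 6.9, 6.7, 7.3, 4.2, 2.3, 10.1.
Cumulative: 19.6, 19.6, 26.8, 33.7, 40.4, 47.7, 51.9, 54.2, 64.3.
The total first reaches 53 DD on day 8.

day 8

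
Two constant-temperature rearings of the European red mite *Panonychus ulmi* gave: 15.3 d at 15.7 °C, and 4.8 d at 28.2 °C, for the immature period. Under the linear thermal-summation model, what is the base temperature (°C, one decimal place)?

10.0 °C

Equal thermal constants: D₁(T₁ − T_b) = D₂(T₂ − T_b).
15.3·(15.7 − T_b) = 4.8·(28.2 − T_b)
T_b = (15.3·15.7 − 4.8·28.2) / (15.3 − 4.8) = 104.85 / 10.5 = 9.986 °C ≈ 10.0 °C.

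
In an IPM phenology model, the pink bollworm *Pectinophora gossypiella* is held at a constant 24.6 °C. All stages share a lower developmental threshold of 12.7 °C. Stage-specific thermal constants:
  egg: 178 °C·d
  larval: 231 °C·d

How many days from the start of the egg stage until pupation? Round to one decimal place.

Daily accumulation at 24.6 °C = 24.6 − 12.7 = 11.9 DD/day.
Total K = 178 + 231 = 409 DD.
Total duration = 409 / 11.9 = 34.370 ≈ 34.4 days.

34.4 days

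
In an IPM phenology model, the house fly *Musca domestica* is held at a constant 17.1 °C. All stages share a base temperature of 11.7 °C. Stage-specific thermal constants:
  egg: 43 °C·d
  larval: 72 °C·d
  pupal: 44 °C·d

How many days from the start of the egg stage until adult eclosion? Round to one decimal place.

Daily accumulation at 17.1 °C = 17.1 − 11.7 = 5.4 DD/day.
Total K = 43 + 72 + 44 = 159 DD.
Total duration = 159 / 5.4 = 29.444 ≈ 29.4 days.

29.4 days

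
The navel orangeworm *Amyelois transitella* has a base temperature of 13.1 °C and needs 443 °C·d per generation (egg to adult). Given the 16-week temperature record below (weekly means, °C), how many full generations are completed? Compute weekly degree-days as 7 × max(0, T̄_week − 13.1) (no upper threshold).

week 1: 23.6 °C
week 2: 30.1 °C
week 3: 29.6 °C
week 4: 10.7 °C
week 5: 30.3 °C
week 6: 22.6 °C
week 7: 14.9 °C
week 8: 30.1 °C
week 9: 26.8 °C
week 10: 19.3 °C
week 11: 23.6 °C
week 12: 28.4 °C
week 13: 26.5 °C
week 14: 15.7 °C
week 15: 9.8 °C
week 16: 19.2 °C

2 generations

Weekly DD (7 × max(0, T̄ − 13.1)): 73.5, 119.0, 115.5, 0.0, 120.4, 66.5, 12.6, 119.0, 95.9, 43.4, 73.5, 107.1, 93.8, 18.2, 0.0, 42.7.
Season total = 1101.1 DD.
Complete generations = ⌊1101.1 / 443⌋ = 2.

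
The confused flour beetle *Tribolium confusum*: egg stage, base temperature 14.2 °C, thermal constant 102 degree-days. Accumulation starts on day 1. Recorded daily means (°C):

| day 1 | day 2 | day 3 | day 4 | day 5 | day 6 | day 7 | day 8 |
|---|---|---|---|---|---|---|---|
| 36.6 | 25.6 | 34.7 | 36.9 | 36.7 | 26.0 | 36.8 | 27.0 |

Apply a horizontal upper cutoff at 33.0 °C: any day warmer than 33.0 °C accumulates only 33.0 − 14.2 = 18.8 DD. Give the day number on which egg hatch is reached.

Daily DD above 14.2 °C (capped at 18.8): 18.8, 11.4, 18.8, 18.8, 18.8, 11.8, 18.8, 12.8.
Cumulative: 18.8, 30.2, 49.0, 67.8, 86.6, 98.4, 117.2, 130.0.
The total first reaches 102 DD on day 7.

day 7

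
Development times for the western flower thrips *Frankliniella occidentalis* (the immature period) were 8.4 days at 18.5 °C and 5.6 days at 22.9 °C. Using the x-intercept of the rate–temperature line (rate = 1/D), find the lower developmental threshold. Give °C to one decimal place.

Linear rate model ⇒ the product D·(T − T_b) is constant across temperatures.
8.4·(18.5 − T_b) = 5.6·(22.9 − T_b)
T_b = (8.4·18.5 − 5.6·22.9) / (8.4 − 5.6) = 27.16 / 2.8 = 9.700 °C ≈ 9.7 °C.

9.7 °C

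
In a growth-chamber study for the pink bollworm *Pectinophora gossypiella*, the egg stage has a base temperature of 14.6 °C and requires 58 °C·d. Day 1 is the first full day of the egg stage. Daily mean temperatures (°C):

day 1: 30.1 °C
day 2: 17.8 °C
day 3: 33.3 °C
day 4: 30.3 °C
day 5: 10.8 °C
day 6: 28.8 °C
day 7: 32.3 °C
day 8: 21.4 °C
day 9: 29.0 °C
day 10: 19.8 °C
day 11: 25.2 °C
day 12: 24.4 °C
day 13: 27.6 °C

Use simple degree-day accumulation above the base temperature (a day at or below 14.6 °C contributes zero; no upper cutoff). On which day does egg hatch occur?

day 6

Daily DD above 14.6 °C: 15.5, 3.2, 18.7, 15.7, 0.0, 14.2, 17.7, 6.8, 14.4, 5.2, 10.6, 9.8, 13.0.
Cumulative: 15.5, 18.7, 37.4, 53.1, 53.1, 67.3, 85.0, 91.8, 106.2, 111.4, 122.0, 131.8, 144.8.
The total first reaches 58 DD on day 6.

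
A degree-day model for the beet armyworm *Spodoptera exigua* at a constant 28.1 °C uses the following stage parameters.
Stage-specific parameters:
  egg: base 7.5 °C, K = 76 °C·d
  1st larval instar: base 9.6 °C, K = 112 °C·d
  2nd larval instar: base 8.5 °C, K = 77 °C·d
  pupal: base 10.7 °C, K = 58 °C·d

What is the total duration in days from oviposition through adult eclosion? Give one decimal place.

egg: 76 / (28.1 − 7.5) = 76 / 20.6 = 3.689 d.
1st larval instar: 112 / (28.1 − 9.6) = 112 / 18.5 = 6.054 d.
2nd larval instar: 77 / (28.1 − 8.5) = 77 / 19.6 = 3.929 d.
pupal: 58 / (28.1 − 10.7) = 58 / 17.4 = 3.333 d.
Sum = 17.005 ≈ 17.0 days.

17.0 days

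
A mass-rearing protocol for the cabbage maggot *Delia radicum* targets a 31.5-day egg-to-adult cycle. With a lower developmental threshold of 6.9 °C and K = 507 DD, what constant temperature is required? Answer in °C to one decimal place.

23.0 °C

Required daily accumulation = 507 / 31.5 = 16.095 DD/day.
T = T_base + 16.095 = 6.9 + 16.095 = 22.995 ≈ 23.0 °C.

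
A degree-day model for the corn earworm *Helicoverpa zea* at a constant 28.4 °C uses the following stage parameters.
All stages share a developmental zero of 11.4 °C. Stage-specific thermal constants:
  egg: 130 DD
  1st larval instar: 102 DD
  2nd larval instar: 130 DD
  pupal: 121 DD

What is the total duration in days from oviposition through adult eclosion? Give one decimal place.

Daily accumulation at 28.4 °C = 28.4 − 11.4 = 17.0 DD/day.
Total K = 130 + 102 + 130 + 121 = 483 DD.
Total duration = 483 / 17.0 = 28.412 ≈ 28.4 days.

28.4 days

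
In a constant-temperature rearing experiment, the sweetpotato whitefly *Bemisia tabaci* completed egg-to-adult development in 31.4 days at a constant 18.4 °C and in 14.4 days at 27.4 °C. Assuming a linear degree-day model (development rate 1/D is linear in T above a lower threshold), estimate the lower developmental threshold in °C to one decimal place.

Linear rate model ⇒ the product D·(T − T_b) is constant across temperatures.
31.4·(18.4 − T_b) = 14.4·(27.4 − T_b)
T_b = (31.4·18.4 − 14.4·27.4) / (31.4 − 14.4) = 183.20 / 17.0 = 10.776 °C ≈ 10.8 °C.

10.8 °C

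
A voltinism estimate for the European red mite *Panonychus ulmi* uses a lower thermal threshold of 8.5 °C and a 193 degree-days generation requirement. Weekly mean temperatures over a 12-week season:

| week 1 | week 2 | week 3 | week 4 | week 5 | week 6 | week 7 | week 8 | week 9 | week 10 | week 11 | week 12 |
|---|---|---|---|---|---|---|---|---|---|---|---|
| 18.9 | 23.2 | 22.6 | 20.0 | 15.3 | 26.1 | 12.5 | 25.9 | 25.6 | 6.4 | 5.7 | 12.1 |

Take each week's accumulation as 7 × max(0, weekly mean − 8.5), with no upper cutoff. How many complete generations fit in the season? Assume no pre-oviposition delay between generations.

Weekly DD (7 × max(0, T̄ − 8.5)): 72.8, 102.9, 98.7, 80.5, 47.6, 123.2, 28.0, 121.8, 119.7, 0.0, 0.0, 25.2.
Season total = 820.4 DD.
Complete generations = ⌊820.4 / 193⌋ = 4.

4 generations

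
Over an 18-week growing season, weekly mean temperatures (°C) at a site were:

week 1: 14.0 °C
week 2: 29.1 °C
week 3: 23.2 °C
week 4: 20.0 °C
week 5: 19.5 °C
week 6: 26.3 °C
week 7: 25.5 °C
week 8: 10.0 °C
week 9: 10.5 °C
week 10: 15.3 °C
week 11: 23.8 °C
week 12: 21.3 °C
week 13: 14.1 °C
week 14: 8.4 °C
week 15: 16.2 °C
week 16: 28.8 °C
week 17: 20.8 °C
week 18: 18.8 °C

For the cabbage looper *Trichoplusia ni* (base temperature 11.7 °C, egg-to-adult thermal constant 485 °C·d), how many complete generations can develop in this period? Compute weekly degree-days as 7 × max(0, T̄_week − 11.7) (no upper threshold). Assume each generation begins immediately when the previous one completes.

Weekly DD (7 × max(0, T̄ − 11.7)): 16.1, 121.8, 80.5, 58.1, 54.6, 102.2, 96.6, 0.0, 0.0, 25.2, 84.7, 67.2, 16.8, 0.0, 31.5, 119.7, 63.7, 49.7.
Season total = 988.4 DD.
Complete generations = ⌊988.4 / 485⌋ = 2.

2 generations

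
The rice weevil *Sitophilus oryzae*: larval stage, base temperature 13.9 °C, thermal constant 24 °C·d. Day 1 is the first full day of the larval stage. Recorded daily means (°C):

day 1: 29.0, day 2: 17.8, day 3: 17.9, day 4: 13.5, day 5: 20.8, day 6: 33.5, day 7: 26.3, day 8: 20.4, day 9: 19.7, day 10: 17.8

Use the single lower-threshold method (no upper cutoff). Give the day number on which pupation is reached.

day 5

Daily DD above 13.9 °C: 15.1, 3.9, 4.0, 0.0, 6.9, 19.6, 12.4, 6.5, 5.8, 3.9.
Cumulative: 15.1, 19.0, 23.0, 23.0, 29.9, 49.5, 61.9, 68.4, 74.2, 78.1.
The total first reaches 24 DD on day 5.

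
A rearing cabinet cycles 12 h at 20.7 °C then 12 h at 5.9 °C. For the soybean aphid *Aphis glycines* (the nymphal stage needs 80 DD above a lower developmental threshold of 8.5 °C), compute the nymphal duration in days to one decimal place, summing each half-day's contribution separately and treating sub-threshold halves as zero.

Day half: max(0, 20.7 − 8.5) × 0.5 = 12.2 × 0.5 = 6.10 DD.
Night half: max(0, 5.9 − 8.5) × 0.5 = 0.0 × 0.5 = 0.00 DD.
Per 24 h: 6.10 DD/day.
Duration = 80 / 6.10 = 13.115 ≈ 13.1 days.

13.1 days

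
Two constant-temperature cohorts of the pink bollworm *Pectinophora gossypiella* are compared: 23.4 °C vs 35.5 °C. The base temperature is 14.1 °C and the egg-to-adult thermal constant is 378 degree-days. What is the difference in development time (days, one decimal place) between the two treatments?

23.0 days

At 23.4 °C: 378 / (23.4 − 14.1) = 378 / 9.3 = 40.645 d.
At 35.5 °C: 378 / (35.5 − 14.1) = 378 / 21.4 = 17.664 d.
Difference = |40.645 − 17.664| = 22.982 ≈ 23.0 days.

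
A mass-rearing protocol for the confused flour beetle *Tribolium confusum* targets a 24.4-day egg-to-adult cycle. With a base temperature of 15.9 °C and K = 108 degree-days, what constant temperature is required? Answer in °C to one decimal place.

Required daily accumulation = 108 / 24.4 = 4.426 DD/day.
T = T_base + 4.426 = 15.9 + 4.426 = 20.326 ≈ 20.3 °C.

20.3 °C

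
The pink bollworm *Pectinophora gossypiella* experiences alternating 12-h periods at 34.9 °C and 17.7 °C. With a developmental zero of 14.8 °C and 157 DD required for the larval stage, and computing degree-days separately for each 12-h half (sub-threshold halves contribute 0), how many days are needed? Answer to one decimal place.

Day half: max(0, 34.9 − 14.8) × 0.5 = 20.1 × 0.5 = 10.05 DD.
Night half: max(0, 17.7 − 14.8) × 0.5 = 2.9 × 0.5 = 1.45 DD.
Per 24 h: 11.50 DD/day.
Duration = 157 / 11.50 = 13.652 ≈ 13.7 days.

13.7 days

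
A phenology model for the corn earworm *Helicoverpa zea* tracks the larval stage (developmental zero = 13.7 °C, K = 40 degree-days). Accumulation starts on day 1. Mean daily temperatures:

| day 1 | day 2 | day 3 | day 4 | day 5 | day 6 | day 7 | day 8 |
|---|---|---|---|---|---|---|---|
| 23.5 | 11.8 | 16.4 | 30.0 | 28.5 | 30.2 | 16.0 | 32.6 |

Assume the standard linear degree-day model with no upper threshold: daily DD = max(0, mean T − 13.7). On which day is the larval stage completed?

day 5

Daily DD above 13.7 °C: 9.8, 0.0, 2.7, 16.3, 14.8, 16.5, 2.3, 18.9.
Cumulative: 9.8, 9.8, 12.5, 28.8, 43.6, 60.1, 62.4, 81.3.
The total first reaches 40 DD on day 5.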